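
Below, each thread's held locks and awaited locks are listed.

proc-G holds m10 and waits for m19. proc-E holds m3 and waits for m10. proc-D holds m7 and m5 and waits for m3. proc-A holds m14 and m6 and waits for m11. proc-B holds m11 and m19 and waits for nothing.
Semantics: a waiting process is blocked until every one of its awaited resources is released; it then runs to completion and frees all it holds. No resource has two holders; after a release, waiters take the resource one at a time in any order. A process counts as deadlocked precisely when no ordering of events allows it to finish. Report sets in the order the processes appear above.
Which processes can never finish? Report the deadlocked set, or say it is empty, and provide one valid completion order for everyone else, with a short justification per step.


The deadlocked set is empty.
Key observation: although several processes wait, no cycle exists — each chain bottoms out at a free runner.
A valid finishing order for the others: proc-B, proc-G, proc-E, proc-D, proc-A.
Walking it through:
  proc-B: no waits; runs immediately, freeing m11 and m19
  proc-G waits on m19 — all released -> runs and releases m10
  proc-E waits on m10 — all released -> runs and releases m3
  proc-D waits on m3 — all released -> runs and releases m7 and m5
  proc-A waits on m11 — all released -> runs and releases m14 and m6


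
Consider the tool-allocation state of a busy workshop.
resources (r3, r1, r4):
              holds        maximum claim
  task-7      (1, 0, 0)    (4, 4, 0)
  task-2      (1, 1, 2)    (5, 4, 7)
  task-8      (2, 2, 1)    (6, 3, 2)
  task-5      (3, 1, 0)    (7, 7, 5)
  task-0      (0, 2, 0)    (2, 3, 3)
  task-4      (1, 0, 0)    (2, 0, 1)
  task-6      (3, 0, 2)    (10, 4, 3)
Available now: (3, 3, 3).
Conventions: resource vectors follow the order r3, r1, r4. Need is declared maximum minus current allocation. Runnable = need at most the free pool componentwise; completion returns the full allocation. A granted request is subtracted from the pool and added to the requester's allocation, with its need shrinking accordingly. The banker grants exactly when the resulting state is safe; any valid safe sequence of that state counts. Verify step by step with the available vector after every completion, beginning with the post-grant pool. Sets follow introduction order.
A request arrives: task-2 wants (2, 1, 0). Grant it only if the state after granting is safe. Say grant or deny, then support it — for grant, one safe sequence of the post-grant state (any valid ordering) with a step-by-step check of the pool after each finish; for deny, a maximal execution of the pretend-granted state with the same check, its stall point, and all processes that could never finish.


DENY. Granting would leave the state unsafe.
Key observation: after task-4, task-0 the pool peaks at (2, 4, 3), and each blocked process is short somewhere: task-7 on r3; task-2 on r4; task-8 on r3; task-5 on r3, r1, r4; task-6 on r3.
On the post-grant state, task-4, task-0 is a maximal run — nothing extends it. Verifying each step:
  pool = (1, 2, 3)
  task-4: need (1, 0, 1) fits (1, 2, 3); releases (1, 0, 0), pool now (2, 2, 3)
  task-0: need (2, 1, 3) fits (2, 2, 3); releases (0, 2, 0), pool now (2, 4, 3)
  task-7 cannot run: need (3, 4, 0) vs free (2, 4, 3) (insufficient r3)
  task-2 cannot run: need (2, 2, 5) vs free (2, 4, 3) (insufficient r4)
  task-8 cannot run: need (4, 1, 1) vs free (2, 4, 3) (insufficient r3)
  task-5 cannot run: need (4, 6, 5) vs free (2, 4, 3) (insufficient r3, r1 and r4)
  task-6 cannot run: need (7, 4, 1) vs free (2, 4, 3) (insufficient r3)
Had the request been granted, task-7, task-2, task-8, task-5 and task-6 could never finish.


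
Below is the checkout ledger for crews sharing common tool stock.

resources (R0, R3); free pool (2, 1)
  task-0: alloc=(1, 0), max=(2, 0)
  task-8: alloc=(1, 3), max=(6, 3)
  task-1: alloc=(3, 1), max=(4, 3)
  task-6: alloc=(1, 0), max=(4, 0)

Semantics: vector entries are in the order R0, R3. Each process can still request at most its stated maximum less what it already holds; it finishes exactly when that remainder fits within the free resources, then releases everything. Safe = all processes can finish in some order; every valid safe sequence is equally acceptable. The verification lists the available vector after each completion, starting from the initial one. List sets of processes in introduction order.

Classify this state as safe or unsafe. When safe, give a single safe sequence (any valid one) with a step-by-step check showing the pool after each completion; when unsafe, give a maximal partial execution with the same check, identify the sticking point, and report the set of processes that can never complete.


UNSAFE — no complete ordering exists.
Key observation: after task-0, task-6 the pool peaks at (4, 1), and each blocked process is short somewhere: task-8 on R0; task-1 on R3.
Going as far as possible: task-0, task-6; after that, nothing fits. Walking it through:
  pool = (2, 1)
  run task-0 (needs (1, 0), free (2, 1)); after release of (1, 0) the pool is (3, 1)
  run task-6 (needs (3, 0), free (3, 1)); after release of (1, 0) the pool is (4, 1)
  task-8 cannot run: need (5, 0) vs free (4, 1) (insufficient R0)
  task-1 cannot run: need (1, 2) vs free (4, 1) (insufficient R3)
Permanently blocked: task-8 and task-1.


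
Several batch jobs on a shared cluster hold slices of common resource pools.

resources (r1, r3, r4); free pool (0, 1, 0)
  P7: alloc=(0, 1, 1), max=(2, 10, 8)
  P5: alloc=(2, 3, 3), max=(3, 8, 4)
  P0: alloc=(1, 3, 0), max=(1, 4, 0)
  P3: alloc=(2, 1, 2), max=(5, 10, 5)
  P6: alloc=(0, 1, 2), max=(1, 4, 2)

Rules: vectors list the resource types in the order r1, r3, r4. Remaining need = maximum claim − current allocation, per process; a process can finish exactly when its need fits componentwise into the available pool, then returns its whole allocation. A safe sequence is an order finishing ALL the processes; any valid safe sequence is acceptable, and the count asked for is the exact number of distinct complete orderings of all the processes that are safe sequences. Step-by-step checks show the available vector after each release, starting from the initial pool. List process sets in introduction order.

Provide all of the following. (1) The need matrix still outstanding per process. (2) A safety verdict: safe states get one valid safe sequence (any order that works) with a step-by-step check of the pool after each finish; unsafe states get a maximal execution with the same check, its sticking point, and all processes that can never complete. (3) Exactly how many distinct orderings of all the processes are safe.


(1) Need matrix, components ordered r1, r3, r4:
  P7: (2, 9, 7)
  P5: (1, 5, 1)
  P0: (0, 1, 0)
  P3: (3, 9, 3)
  P6: (1, 3, 0)
(2) UNSAFE.
Key observation: once P0, P6, P5 finish, the pool peaks at (3, 8, 5) — and every remaining process still needs more r3 than that.
Going as far as possible: P0, P6, P5; after that, nothing fits. Walking it through:
  pool = (0, 1, 0)
  run P0 (needs (0, 1, 0), free (0, 1, 0)); after release of (1, 3, 0) the pool is (1, 4, 0)
  run P6 (needs (1, 3, 0), free (1, 4, 0)); after release of (0, 1, 2) the pool is (1, 5, 2)
  run P5 (needs (1, 5, 1), free (1, 5, 2)); after release of (2, 3, 3) the pool is (3, 8, 5)
  blocked: P7 wants (2, 9, 7), pool (3, 8, 5) — not enough r3 and r4
  blocked: P3 wants (3, 9, 3), pool (3, 8, 5) — not enough r3
Processes that can never finish: P7 and P3.
(3) Exactly 0 of the possible complete orderings are safe sequences.


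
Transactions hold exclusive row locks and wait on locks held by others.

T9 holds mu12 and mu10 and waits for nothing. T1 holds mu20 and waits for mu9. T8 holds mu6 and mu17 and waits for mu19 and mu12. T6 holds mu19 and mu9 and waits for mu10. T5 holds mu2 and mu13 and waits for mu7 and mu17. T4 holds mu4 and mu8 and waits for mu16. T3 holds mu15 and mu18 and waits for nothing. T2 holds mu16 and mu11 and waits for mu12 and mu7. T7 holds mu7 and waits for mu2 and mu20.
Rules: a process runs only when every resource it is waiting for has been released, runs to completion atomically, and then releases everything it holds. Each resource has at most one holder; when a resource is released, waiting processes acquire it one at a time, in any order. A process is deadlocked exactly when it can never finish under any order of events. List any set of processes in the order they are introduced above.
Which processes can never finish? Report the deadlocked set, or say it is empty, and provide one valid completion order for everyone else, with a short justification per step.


Deadlocked: T5, T4, T2 and T7.
Key observation: nobody on the ring T5 -> T7 -> T5 can start until another member finishes, which never happens; T4 and T2 wait into the deadlock from upstream.
The rest can finish in the order T9, T6, T1, T8, T3.
Check, step by step:
  T9: no waits; runs immediately, freeing mu12 and mu10
  run T6 (all its waits — mu10 — are resolved); releases mu19 and mu9
  run T1 (all its waits — mu9 — are resolved); releases mu20
  run T8 (all its waits — mu19 and mu12 — are resolved); releases mu6 and mu17
  T3: no waits; runs immediately, freeing mu15 and mu18


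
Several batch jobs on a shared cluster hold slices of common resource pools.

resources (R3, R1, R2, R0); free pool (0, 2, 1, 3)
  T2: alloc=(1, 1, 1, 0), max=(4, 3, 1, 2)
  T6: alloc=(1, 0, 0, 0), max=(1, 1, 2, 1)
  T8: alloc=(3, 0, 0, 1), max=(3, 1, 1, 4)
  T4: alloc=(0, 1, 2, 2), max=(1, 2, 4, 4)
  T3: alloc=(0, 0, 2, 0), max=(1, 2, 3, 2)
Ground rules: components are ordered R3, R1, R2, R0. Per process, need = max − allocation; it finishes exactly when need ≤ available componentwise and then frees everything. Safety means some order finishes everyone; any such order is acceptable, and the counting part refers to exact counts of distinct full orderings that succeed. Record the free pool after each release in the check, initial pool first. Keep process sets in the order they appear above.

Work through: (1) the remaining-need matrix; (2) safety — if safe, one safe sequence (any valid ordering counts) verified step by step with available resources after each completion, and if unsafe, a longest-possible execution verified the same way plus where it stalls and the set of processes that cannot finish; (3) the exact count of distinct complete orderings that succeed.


(1) Outstanding need per process (order R3, R1, R2, R0):
  T2: (3, 2, 0, 2)
  T6: (0, 1, 2, 1)
  T8: (0, 1, 1, 3)
  T4: (1, 1, 2, 2)
  T3: (1, 2, 1, 2)
(2) SAFE. One safe sequence: T8, T2, T3, T4, T6.
Key observation: reading the order forward, T8 is the first process whose need (0, 1, 1, 3) meets the free pool (0, 2, 1, 3) exactly on a resource it requests.
Walking it through:
  pool = (0, 2, 1, 3)
  run T8 (needs (0, 1, 1, 3), free (0, 2, 1, 3)); after release of (3, 0, 0, 1) the pool is (3, 2, 1, 4)
  run T2 (needs (3, 2, 0, 2), free (3, 2, 1, 4)); after release of (1, 1, 1, 0) the pool is (4, 3, 2, 4)
  run T3 (needs (1, 2, 1, 2), free (4, 3, 2, 4)); after release of (0, 0, 2, 0) the pool is (4, 3, 4, 4)
  run T4 (needs (1, 1, 2, 2), free (4, 3, 4, 4)); after release of (0, 1, 2, 2) the pool is (4, 4, 6, 6)
  run T6 (needs (0, 1, 2, 1), free (4, 4, 6, 6)); after release of (1, 0, 0, 0) the pool is (5, 4, 6, 6)
(3) Exactly 12 of the possible complete orderings are safe sequences.


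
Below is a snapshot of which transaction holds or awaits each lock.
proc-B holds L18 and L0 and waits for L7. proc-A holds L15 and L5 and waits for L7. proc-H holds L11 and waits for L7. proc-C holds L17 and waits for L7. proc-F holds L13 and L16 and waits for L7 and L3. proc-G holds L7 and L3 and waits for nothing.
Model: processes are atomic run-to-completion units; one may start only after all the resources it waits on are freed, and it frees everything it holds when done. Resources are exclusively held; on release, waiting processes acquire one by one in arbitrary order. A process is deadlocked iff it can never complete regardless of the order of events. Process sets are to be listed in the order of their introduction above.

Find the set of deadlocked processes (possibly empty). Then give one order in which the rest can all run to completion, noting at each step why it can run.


Nothing here is deadlocked.
Key observation: although several processes wait, no cycle exists — each chain bottoms out at a free runner.
One completion order for the rest: proc-G, proc-A, proc-B, proc-H, proc-C, proc-F.
Check, step by step:
  run proc-G (it waits on nothing); releases L7 and L3
  proc-A: everything it awaited (L7) is free; runs, freeing L15 and L5
  proc-B: everything it awaited (L7) is free; runs, freeing L18 and L0
  proc-H: everything it awaited (L7) is free; runs, freeing L11
  proc-C: everything it awaited (L7) is free; runs, freeing L17
  proc-F: everything it awaited (L7 and L3) is free; runs, freeing L13 and L16


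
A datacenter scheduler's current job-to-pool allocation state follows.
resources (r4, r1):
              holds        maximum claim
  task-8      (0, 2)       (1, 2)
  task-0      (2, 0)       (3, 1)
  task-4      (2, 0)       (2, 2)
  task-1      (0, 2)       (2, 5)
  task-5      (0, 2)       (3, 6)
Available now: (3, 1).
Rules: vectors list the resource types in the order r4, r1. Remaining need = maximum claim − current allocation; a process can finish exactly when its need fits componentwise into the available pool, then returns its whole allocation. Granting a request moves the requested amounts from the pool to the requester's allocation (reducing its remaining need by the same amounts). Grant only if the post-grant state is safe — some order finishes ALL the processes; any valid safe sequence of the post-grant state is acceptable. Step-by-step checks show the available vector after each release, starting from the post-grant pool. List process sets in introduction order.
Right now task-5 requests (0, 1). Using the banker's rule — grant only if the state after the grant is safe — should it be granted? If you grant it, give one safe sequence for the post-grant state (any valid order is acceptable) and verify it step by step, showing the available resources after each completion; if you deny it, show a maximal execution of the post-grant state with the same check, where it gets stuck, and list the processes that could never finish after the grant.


DENY: after the grant no complete ordering would exist.
Key observation: even finishing task-8, task-4, task-0 leaves just (7, 2) free — too little r1 for any of the remaining processes.
After a pretend grant, a maximal execution: task-8, task-4, task-0 — then nothing else fits. Check, step by step:
  pool = (3, 0)
  task-8: need (1, 0) fits (3, 0); releases (0, 2), pool now (3, 2)
  task-4: need (0, 2) fits (3, 2); releases (2, 0), pool now (5, 2)
  task-0: need (1, 1) fits (5, 2); releases (2, 0), pool now (7, 2)
  task-1 still needs (2, 3) but only (7, 2) is free — short on r1
  task-5 still needs (3, 3) but only (7, 2) is free — short on r1
Processes that could never finish after the grant: task-1 and task-5.


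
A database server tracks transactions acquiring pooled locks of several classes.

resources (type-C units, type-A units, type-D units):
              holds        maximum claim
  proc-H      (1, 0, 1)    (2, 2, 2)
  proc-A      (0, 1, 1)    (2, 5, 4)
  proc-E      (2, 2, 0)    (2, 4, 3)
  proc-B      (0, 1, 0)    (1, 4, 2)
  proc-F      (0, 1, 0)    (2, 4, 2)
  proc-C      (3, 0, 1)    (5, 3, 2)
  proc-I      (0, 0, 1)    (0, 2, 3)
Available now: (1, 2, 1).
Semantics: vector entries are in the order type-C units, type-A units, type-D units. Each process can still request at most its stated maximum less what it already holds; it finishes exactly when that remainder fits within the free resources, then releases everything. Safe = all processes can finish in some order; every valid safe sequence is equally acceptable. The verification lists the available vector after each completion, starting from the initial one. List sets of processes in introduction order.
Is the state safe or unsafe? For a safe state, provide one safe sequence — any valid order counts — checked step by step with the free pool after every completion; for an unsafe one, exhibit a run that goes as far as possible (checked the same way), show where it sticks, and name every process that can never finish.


SAFE. One safe sequence: proc-H, proc-I, proc-E, proc-A, proc-B, proc-F, proc-C.
Key observation: reading the order forward, proc-H is the first process whose need (1, 2, 1) meets the free pool (1, 2, 1) exactly on a resource it requests.
Walking it through:
  pool = (1, 2, 1)
  proc-H needs (1, 2, 1) <= (1, 2, 1) -> finishes; pool += (1, 0, 1) = (2, 2, 2)
  proc-I needs (0, 2, 2) <= (2, 2, 2) -> finishes; pool += (0, 0, 1) = (2, 2, 3)
  proc-E needs (0, 2, 3) <= (2, 2, 3) -> finishes; pool += (2, 2, 0) = (4, 4, 3)
  proc-A needs (2, 4, 3) <= (4, 4, 3) -> finishes; pool += (0, 1, 1) = (4, 5, 4)
  proc-B needs (1, 3, 2) <= (4, 5, 4) -> finishes; pool += (0, 1, 0) = (4, 6, 4)
  proc-F needs (2, 3, 2) <= (4, 6, 4) -> finishes; pool += (0, 1, 0) = (4, 7, 4)
  proc-C needs (2, 3, 1) <= (4, 7, 4) -> finishes; pool += (3, 0, 1) = (7, 7, 5)


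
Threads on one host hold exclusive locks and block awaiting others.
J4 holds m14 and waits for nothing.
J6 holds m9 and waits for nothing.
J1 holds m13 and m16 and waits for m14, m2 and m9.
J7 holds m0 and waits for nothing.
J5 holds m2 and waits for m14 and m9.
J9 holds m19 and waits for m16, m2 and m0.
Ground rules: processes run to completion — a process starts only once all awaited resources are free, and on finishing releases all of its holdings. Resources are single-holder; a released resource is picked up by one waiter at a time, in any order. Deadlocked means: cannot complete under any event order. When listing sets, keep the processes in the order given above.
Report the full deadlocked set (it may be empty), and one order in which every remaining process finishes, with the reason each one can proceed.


No process is deadlocked.
Key observation: all waits point, directly or indirectly, at processes that can finish, so nothing is permanently blocked.
A valid finishing order for the others: J4, J7, J6, J5, J1, J9.
Walking it through:
  run J4 (it waits on nothing); releases m14
  run J7 (it waits on nothing); releases m0
  run J6 (it waits on nothing); releases m9
  J5: everything it awaited (m14 and m9) is free; runs, freeing m2
  J1: everything it awaited (m14, m2 and m9) is free; runs, freeing m13 and m16
  J9: everything it awaited (m16, m2 and m0) is free; runs, freeing m19


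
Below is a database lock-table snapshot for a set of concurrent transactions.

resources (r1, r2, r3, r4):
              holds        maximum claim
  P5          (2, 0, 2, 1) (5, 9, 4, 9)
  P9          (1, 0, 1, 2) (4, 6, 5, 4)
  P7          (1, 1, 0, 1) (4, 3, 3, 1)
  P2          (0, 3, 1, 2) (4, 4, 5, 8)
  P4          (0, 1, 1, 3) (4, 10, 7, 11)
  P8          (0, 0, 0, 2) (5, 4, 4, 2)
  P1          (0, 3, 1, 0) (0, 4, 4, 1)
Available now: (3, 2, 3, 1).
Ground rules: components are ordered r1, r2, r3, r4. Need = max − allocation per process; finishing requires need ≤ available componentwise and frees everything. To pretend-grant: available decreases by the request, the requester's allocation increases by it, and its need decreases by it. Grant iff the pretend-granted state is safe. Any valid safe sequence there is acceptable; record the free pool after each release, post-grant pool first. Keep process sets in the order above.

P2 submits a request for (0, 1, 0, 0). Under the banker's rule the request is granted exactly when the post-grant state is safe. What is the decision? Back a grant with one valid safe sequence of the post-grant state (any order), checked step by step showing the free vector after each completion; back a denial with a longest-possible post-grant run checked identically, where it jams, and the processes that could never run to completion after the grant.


DENY — the pretend-granted state is unsafe.
Key observation: after P1, P7 the pool peaks at (4, 5, 4, 2), and each blocked process is short somewhere: P5 on r2, r4; P9 on r2; P2 on r4; P4 on r2, r3, r4; P8 on r1.
On the post-grant state, P1, P7 is a maximal run — nothing extends it. Verifying each step:
  pool = (3, 1, 3, 1)
  P1: need (0, 1, 3, 1) fits (3, 1, 3, 1); releases (0, 3, 1, 0), pool now (3, 4, 4, 1)
  P7: need (3, 2, 3, 0) fits (3, 4, 4, 1); releases (1, 1, 0, 1), pool now (4, 5, 4, 2)
  P5 cannot run: need (3, 9, 2, 8) vs free (4, 5, 4, 2) (insufficient r2 and r4)
  P9 cannot run: need (3, 6, 4, 2) vs free (4, 5, 4, 2) (insufficient r2)
  P2 cannot run: need (4, 0, 4, 6) vs free (4, 5, 4, 2) (insufficient r4)
  P4 cannot run: need (4, 9, 6, 8) vs free (4, 5, 4, 2) (insufficient r2, r3 and r4)
  P8 cannot run: need (5, 4, 4, 0) vs free (4, 5, 4, 2) (insufficient r1)
Post-grant, the permanently blocked set is P5, P9, P2, P4 and P8.


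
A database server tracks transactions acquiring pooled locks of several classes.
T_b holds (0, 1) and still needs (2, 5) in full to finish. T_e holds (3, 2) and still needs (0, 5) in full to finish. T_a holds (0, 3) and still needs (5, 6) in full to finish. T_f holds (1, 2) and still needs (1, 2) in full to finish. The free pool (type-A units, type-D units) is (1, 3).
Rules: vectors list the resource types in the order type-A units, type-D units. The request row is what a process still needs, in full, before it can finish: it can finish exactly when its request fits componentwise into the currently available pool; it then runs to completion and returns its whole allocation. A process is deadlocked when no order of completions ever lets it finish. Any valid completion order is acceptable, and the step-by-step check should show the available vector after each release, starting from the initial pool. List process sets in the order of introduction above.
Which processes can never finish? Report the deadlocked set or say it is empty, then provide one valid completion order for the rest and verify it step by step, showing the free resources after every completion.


The deadlocked set is empty.
Key observation: T_f leads a chain of completions in which each release enables another process.
The rest can finish in the order T_f, T_e, T_b, T_a. Walking it through:
  pool = (1, 3)
  T_f needs (1, 2) <= (1, 3) -> finishes; pool += (1, 2) = (2, 5)
  T_e needs (0, 5) <= (2, 5) -> finishes; pool += (3, 2) = (5, 7)
  T_b needs (2, 5) <= (5, 7) -> finishes; pool += (0, 1) = (5, 8)
  T_a needs (5, 6) <= (5, 8) -> finishes; pool += (0, 3) = (5, 11)


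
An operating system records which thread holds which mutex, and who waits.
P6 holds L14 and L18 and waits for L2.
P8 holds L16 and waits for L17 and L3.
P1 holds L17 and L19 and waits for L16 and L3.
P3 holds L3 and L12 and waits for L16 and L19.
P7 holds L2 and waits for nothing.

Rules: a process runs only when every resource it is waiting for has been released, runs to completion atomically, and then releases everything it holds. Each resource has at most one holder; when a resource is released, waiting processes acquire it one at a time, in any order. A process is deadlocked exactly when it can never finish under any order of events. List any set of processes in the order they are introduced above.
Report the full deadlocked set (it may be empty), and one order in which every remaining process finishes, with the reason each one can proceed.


Deadlocked: P8, P1 and P3.
Key observation: the knot is the closed ring of waits P8 -> P1 -> P8; P3 is caught in further circular waits.
One completion order for the rest: P7, P6.
Check, step by step:
  run P7 (it waits on nothing); releases L2
  P6 waits on L2 — all released -> runs and releases L14 and L18


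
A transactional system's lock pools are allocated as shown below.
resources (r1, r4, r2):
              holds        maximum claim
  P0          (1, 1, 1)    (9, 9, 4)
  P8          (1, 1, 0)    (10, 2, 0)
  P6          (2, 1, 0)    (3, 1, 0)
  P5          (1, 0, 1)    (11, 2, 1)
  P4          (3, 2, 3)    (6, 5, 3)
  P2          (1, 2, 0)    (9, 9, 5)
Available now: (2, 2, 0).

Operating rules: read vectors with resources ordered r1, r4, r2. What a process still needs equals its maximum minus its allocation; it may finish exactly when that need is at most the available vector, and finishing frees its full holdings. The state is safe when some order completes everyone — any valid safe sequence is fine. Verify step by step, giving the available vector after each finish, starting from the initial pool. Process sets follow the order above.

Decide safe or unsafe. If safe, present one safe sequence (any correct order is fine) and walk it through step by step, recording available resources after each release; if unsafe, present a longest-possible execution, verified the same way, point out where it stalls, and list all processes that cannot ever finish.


UNSAFE.
Key observation: no order helps: past P6, P4, the free pool tops out at (7, 5, 3), below what each blocked process needs in r1.
A maximal execution: P6, P4 — then nothing else fits. Step-by-step check:
  pool = (2, 2, 0)
  run P6 (needs (1, 0, 0), free (2, 2, 0)); after release of (2, 1, 0) the pool is (4, 3, 0)
  run P4 (needs (3, 3, 0), free (4, 3, 0)); after release of (3, 2, 3) the pool is (7, 5, 3)
  P0 cannot run: need (8, 8, 3) vs free (7, 5, 3) (insufficient r1 and r4)
  P8 cannot run: need (9, 1, 0) vs free (7, 5, 3) (insufficient r1)
  P5 cannot run: need (10, 2, 0) vs free (7, 5, 3) (insufficient r1)
  P2 cannot run: need (8, 7, 5) vs free (7, 5, 3) (insufficient r1, r4 and r2)
Permanently blocked: P0, P8, P5 and P2.


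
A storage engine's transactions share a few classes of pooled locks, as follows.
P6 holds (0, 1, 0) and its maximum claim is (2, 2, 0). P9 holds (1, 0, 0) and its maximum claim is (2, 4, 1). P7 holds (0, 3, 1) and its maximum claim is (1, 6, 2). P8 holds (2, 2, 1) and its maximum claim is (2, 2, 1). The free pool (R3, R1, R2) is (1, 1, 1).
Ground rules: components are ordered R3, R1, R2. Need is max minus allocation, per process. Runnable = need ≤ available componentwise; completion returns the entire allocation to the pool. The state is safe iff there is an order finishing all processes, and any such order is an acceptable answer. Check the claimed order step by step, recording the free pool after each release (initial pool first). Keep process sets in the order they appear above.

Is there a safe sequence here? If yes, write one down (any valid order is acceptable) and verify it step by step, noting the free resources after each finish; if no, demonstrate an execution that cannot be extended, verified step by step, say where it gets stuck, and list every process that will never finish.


SAFE. One safe sequence: P8, P7, P9, P6.
Key observation: P7 marks the first exact bind of the order: its need (1, 3, 1) fits the free (3, 3, 2) with zero slack on a requested resource.
Step-by-step check:
  pool = (1, 1, 1)
  run P8 (needs (0, 0, 0), free (1, 1, 1)); after release of (2, 2, 1) the pool is (3, 3, 2)
  run P7 (needs (1, 3, 1), free (3, 3, 2)); after release of (0, 3, 1) the pool is (3, 6, 3)
  run P9 (needs (1, 4, 1), free (3, 6, 3)); after release of (1, 0, 0) the pool is (4, 6, 3)
  run P6 (needs (2, 1, 0), free (4, 6, 3)); after release of (0, 1, 0) the pool is (4, 7, 3)


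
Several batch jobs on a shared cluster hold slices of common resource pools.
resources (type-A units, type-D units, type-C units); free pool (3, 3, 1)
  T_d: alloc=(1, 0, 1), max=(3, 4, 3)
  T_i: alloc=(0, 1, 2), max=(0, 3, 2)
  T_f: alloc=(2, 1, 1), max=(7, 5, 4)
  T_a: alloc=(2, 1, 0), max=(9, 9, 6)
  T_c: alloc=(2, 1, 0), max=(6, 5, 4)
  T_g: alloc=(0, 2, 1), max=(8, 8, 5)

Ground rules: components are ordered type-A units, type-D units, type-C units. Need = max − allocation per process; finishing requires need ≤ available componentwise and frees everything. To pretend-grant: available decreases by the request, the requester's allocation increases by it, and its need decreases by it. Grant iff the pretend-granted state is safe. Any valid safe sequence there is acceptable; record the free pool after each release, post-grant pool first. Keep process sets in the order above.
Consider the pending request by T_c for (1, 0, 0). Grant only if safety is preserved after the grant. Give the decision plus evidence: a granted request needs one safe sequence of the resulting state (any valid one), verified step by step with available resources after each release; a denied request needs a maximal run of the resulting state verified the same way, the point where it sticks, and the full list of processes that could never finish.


GRANT — the state after the grant stays safe, e.g. via T_i, T_d, T_c, T_f, T_g, T_a.
Key observation: granting shrinks the pool to (2, 3, 1), yet T_i still fits and the chain goes through.
Check on the post-grant state, step by step:
  pool = (2, 3, 1)
  run T_i (needs (0, 2, 0), free (2, 3, 1)); after release of (0, 1, 2) the pool is (2, 4, 3)
  run T_d (needs (2, 4, 2), free (2, 4, 3)); after release of (1, 0, 1) the pool is (3, 4, 4)
  run T_c (needs (3, 4, 4), free (3, 4, 4)); after release of (3, 1, 0) the pool is (6, 5, 4)
  run T_f (needs (5, 4, 3), free (6, 5, 4)); after release of (2, 1, 1) the pool is (8, 6, 5)
  run T_g (needs (8, 6, 4), free (8, 6, 5)); after release of (0, 2, 1) the pool is (8, 8, 6)
  run T_a (needs (7, 8, 6), free (8, 8, 6)); after release of (2, 1, 0) the pool is (10, 9, 6)


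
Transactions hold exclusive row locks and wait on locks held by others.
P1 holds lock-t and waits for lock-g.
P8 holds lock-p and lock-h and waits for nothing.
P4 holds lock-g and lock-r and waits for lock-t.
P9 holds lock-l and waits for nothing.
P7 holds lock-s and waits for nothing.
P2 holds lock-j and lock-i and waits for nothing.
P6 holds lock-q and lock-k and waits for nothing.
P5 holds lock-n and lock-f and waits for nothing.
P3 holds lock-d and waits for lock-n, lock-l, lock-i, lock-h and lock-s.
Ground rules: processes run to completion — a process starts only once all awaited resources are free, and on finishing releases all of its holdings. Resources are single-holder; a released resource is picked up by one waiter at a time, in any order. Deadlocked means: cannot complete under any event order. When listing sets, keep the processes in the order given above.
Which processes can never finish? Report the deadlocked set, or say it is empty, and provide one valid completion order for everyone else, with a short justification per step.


The deadlocked set is P1 and P4.
Key observation: the wait chain closes on itself along P1 -> P4 -> P1; no other process is dragged down with it.
A valid finishing order for the others: P8, P6, P7, P2, P9, P5, P3.
Check, step by step:
  P8: no waits; runs immediately, freeing lock-p and lock-h
  P6: no waits; runs immediately, freeing lock-q and lock-k
  P7: no waits; runs immediately, freeing lock-s
  P2: no waits; runs immediately, freeing lock-j and lock-i
  P9: no waits; runs immediately, freeing lock-l
  P5: no waits; runs immediately, freeing lock-n and lock-f
  P3: everything it awaited (lock-n, lock-l, lock-i, lock-h and lock-s) is free; runs, freeing lock-d


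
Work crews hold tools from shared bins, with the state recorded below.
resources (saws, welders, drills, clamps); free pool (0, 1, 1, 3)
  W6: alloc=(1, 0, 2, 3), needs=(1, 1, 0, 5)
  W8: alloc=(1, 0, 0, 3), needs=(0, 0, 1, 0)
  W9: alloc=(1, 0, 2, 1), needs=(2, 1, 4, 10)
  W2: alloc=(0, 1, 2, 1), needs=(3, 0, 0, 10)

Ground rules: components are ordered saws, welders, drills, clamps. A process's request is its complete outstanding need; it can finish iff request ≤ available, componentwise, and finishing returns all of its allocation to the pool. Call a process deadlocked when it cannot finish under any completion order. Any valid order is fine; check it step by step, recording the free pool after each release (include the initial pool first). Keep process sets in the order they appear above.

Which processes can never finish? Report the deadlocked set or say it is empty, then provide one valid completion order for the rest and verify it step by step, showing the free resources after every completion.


Deadlocked set: W9 and W2.
Key observation: the pool after W8, W6 is (2, 1, 3, 9); every surviving request exceeds it in clamps, so progress ends there.
The rest can finish in the order W8, W6. Verifying each step:
  pool = (0, 1, 1, 3)
  W8 needs (0, 0, 1, 0) <= (0, 1, 1, 3) -> finishes; pool += (1, 0, 0, 3) = (1, 1, 1, 6)
  W6 needs (1, 1, 0, 5) <= (1, 1, 1, 6) -> finishes; pool += (1, 0, 2, 3) = (2, 1, 3, 9)
The blocked processes can never fit:
  W9 cannot run: need (2, 1, 4, 10) vs free (2, 1, 3, 9) (insufficient drills and clamps)
  W2 cannot run: need (3, 0, 0, 10) vs free (2, 1, 3, 9) (insufficient saws and clamps)


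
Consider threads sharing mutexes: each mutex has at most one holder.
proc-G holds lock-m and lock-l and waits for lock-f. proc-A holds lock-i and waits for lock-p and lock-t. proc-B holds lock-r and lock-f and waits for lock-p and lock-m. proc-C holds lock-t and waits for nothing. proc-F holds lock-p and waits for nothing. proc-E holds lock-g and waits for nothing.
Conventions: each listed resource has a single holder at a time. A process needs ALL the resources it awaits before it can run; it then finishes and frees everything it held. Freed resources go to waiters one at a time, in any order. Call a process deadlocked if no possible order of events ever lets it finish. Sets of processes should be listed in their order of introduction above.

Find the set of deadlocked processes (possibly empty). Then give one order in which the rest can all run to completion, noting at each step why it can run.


Deadlocked set: proc-G and proc-B.
Key observation: along proc-G -> proc-B -> proc-G, each member waits on what the next one holds — a deadlock; no other process is dragged down with it.
A valid finishing order for the others: proc-C, proc-F, proc-A, proc-E.
Step-by-step check:
  proc-C: no waits; runs immediately, freeing lock-t
  proc-F: no waits; runs immediately, freeing lock-p
  run proc-A (all its waits — lock-p and lock-t — are resolved); releases lock-i
  proc-E: no waits; runs immediately, freeing lock-g


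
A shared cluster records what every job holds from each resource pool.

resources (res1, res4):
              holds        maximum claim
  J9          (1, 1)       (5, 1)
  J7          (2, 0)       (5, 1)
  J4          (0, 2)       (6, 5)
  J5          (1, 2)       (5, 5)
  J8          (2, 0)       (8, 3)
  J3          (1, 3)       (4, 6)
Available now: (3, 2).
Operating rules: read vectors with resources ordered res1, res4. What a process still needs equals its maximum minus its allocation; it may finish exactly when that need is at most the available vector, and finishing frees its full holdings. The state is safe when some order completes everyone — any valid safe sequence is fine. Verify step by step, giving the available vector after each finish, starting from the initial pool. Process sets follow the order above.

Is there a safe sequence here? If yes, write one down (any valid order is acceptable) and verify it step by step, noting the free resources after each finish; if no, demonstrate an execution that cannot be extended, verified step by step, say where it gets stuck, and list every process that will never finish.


The state is SAFE; one workable sequence: J7, J9, J4, J3, J5, J8.
Key observation: J7 is the earliest step where a requested resource binds exactly: need (3, 1), pool (3, 2) at its turn.
Verifying each step:
  pool = (3, 2)
  J7 needs (3, 1) <= (3, 2) -> finishes; pool += (2, 0) = (5, 2)
  J9 needs (4, 0) <= (5, 2) -> finishes; pool += (1, 1) = (6, 3)
  J4 needs (6, 3) <= (6, 3) -> finishes; pool += (0, 2) = (6, 5)
  J3 needs (3, 3) <= (6, 5) -> finishes; pool += (1, 3) = (7, 8)
  J5 needs (4, 3) <= (7, 8) -> finishes; pool += (1, 2) = (8, 10)
  J8 needs (6, 3) <= (8, 10) -> finishes; pool += (2, 0) = (10, 10)


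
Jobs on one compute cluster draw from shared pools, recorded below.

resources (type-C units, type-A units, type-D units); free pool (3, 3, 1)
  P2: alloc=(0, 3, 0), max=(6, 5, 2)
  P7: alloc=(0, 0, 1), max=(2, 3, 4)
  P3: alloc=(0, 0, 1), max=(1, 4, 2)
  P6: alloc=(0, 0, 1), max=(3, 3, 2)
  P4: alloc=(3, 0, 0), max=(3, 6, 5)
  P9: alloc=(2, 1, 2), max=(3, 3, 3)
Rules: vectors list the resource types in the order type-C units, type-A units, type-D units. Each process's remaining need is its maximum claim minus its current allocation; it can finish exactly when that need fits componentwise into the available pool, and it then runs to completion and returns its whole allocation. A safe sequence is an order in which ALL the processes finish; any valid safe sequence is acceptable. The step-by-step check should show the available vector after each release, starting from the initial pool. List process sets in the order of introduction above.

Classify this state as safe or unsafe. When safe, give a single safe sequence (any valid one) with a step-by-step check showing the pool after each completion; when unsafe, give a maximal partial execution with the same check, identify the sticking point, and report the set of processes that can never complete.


UNSAFE — no complete ordering exists.
Key observation: after P6, P9, P3, P7 the pool peaks at (5, 4, 6), and each blocked process is short somewhere: P2 on type-C units; P4 on type-A units.
A maximal execution: P6, P9, P3, P7 — then nothing else fits. Step-by-step check:
  pool = (3, 3, 1)
  run P6 (needs (3, 3, 1), free (3, 3, 1)); after release of (0, 0, 1) the pool is (3, 3, 2)
  run P9 (needs (1, 2, 1), free (3, 3, 2)); after release of (2, 1, 2) the pool is (5, 4, 4)
  run P3 (needs (1, 4, 1), free (5, 4, 4)); after release of (0, 0, 1) the pool is (5, 4, 5)
  run P7 (needs (2, 3, 3), free (5, 4, 5)); after release of (0, 0, 1) the pool is (5, 4, 6)
  blocked: P2 wants (6, 2, 2), pool (5, 4, 6) — not enough type-C units
  blocked: P4 wants (0, 6, 5), pool (5, 4, 6) — not enough type-A units
Never able to finish: P2 and P4.


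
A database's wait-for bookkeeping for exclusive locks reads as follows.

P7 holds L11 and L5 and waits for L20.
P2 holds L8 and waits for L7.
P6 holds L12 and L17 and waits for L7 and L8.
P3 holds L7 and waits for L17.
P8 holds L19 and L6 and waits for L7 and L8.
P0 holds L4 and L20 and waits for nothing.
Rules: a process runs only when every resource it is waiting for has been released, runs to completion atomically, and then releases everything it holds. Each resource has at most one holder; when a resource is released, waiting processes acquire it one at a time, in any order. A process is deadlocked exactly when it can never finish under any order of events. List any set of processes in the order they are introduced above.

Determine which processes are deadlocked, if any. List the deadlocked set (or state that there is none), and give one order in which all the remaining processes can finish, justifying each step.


Deadlocked set: P2, P6, P3 and P8.
Key observation: P2 -> P3 -> P6 -> P2 is a circular wait — nothing in it can go first; P8 waits into the deadlock from upstream.
A valid finishing order for the others: P0, P7.
Walking it through:
  P0 waits on nothing -> runs at once and releases L4 and L20
  run P7 (all its waits — L20 — are resolved); releases L11 and L5


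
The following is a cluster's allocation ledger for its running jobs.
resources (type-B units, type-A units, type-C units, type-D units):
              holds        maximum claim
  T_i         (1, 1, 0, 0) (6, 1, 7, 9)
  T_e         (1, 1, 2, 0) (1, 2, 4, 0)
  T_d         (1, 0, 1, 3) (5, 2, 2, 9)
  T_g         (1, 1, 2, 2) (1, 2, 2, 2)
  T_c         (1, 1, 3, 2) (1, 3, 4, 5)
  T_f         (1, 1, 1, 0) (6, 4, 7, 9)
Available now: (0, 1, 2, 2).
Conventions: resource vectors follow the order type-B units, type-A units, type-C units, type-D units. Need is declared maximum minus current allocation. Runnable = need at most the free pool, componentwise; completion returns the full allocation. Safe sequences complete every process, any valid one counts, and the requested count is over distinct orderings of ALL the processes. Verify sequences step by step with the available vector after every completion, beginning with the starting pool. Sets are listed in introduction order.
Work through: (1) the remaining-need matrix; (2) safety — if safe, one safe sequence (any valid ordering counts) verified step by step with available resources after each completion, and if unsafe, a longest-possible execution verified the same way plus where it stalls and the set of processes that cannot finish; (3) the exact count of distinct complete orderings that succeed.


(1) Need matrix, components ordered type-B units, type-A units, type-C units, type-D units:
  T_i: (5, 0, 7, 9)
  T_e: (0, 1, 2, 0)
  T_d: (4, 2, 1, 6)
  T_g: (0, 1, 0, 0)
  T_c: (0, 2, 1, 3)
  T_f: (5, 3, 6, 9)
(2) UNSAFE.
Key observation: type-B units is the bottleneck — with T_g, T_c, T_e done the pool holds (3, 4, 9, 6), short of every remaining need.
A maximal execution: T_g, T_c, T_e — then nothing else fits. Verifying each step:
  pool = (0, 1, 2, 2)
  T_g: need (0, 1, 0, 0) fits (0, 1, 2, 2); releases (1, 1, 2, 2), pool now (1, 2, 4, 4)
  T_c: need (0, 2, 1, 3) fits (1, 2, 4, 4); releases (1, 1, 3, 2), pool now (2, 3, 7, 6)
  T_e: need (0, 1, 2, 0) fits (2, 3, 7, 6); releases (1, 1, 2, 0), pool now (3, 4, 9, 6)
  T_i cannot run: need (5, 0, 7, 9) vs free (3, 4, 9, 6) (insufficient type-B units and type-D units)
  T_d cannot run: need (4, 2, 1, 6) vs free (3, 4, 9, 6) (insufficient type-B units)
  T_f cannot run: need (5, 3, 6, 9) vs free (3, 4, 9, 6) (insufficient type-B units and type-D units)
Permanently blocked: T_i, T_d and T_f.
(3) Precisely 0 of the possible complete orderings are safe sequences.
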